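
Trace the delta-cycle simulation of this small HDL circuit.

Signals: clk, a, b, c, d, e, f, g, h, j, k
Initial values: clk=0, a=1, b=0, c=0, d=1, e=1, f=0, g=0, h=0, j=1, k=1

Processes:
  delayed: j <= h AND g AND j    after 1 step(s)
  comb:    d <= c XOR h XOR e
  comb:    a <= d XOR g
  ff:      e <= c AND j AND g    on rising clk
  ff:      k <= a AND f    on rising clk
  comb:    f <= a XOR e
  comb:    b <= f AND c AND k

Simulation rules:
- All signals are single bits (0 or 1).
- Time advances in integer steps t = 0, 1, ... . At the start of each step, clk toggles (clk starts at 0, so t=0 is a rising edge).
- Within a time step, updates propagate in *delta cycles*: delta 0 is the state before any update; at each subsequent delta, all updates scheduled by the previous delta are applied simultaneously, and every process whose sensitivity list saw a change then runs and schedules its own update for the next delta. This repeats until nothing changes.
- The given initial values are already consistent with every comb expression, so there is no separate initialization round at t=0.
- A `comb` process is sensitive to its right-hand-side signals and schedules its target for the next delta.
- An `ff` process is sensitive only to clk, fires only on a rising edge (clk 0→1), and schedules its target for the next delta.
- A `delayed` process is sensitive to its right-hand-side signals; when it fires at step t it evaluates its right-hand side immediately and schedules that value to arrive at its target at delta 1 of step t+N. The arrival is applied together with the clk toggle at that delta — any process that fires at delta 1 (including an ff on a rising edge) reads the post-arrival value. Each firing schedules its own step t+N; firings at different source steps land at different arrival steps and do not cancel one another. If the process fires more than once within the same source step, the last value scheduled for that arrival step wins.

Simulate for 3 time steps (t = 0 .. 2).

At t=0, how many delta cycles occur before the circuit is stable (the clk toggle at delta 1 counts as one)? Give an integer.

[bits: c,g,e,a,d,j,clk,f,k,b,h]
t=0: Δ0=00111100100 Δ1=00111110100 Δ2=00011110000 Δ3=00010111000 Δ4=00000111000 Δ5=00000110000 | 5Δ
t=1: Δ0=00000110000 Δ1=00000100000 | 1Δ
t=2: Δ0=00000100000 Δ1=00000110000 | 1Δ

5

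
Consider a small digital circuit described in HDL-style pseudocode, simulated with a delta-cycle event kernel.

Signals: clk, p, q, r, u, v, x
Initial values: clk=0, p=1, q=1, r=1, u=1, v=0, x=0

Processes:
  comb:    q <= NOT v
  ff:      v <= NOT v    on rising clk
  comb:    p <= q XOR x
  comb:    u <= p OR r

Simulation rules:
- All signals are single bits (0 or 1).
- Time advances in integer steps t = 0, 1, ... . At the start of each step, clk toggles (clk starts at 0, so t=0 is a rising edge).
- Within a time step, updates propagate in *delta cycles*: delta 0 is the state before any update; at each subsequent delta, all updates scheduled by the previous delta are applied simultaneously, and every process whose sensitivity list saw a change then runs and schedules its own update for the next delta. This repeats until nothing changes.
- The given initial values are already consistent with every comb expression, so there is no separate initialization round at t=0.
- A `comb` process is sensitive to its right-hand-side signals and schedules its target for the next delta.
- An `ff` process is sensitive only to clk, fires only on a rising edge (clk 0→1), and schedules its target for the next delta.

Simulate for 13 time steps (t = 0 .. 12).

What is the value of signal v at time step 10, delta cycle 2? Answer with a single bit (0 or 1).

0

t0.Δ0 x=0 q=1 clk=0 p=1 v=0 r=1 u=1
t0.Δ1 x=0 q=1 clk=1 p=1 v=0 r=1 u=1
t0.Δ2 x=0 q=1 clk=1 p=1 v=1 r=1 u=1
t0.Δ3 x=0 q=0 clk=1 p=1 v=1 r=1 u=1
t0.Δ4 x=0 q=0 clk=1 p=0 v=1 r=1 u=1
t1.Δ0 x=0 q=0 clk=1 p=0 v=1 r=1 u=1
t1.Δ1 x=0 q=0 clk=0 p=0 v=1 r=1 u=1
t2.Δ0 x=0 q=0 clk=0 p=0 v=1 r=1 u=1
t2.Δ1 x=0 q=0 clk=1 p=0 v=1 r=1 u=1
t2.Δ2 x=0 q=0 clk=1 p=0 v=0 r=1 u=1
t2.Δ3 x=0 q=1 clk=1 p=0 v=0 r=1 u=1
t2.Δ4 x=0 q=1 clk=1 p=1 v=0 r=1 u=1
t3.Δ0 x=0 q=1 clk=1 p=1 v=0 r=1 u=1
t3.Δ1 x=0 q=1 clk=0 p=1 v=0 r=1 u=1
t4.Δ0 x=0 q=1 clk=0 p=1 v=0 r=1 u=1
t4.Δ1 x=0 q=1 clk=1 p=1 v=0 r=1 u=1
t4.Δ2 x=0 q=1 clk=1 p=1 v=1 r=1 u=1
t4.Δ3 x=0 q=0 clk=1 p=1 v=1 r=1 u=1
t4.Δ4 x=0 q=0 clk=1 p=0 v=1 r=1 u=1
t5.Δ0 x=0 q=0 clk=1 p=0 v=1 r=1 u=1
t5.Δ1 x=0 q=0 clk=0 p=0 v=1 r=1 u=1
t6.Δ0 x=0 q=0 clk=0 p=0 v=1 r=1 u=1
t6.Δ1 x=0 q=0 clk=1 p=0 v=1 r=1 u=1
t6.Δ2 x=0 q=0 clk=1 p=0 v=0 r=1 u=1
t6.Δ3 x=0 q=1 clk=1 p=0 v=0 r=1 u=1
t6.Δ4 x=0 q=1 clk=1 p=1 v=0 r=1 u=1
t7.Δ0 x=0 q=1 clk=1 p=1 v=0 r=1 u=1
t7.Δ1 x=0 q=1 clk=0 p=1 v=0 r=1 u=1
t8.Δ0 x=0 q=1 clk=0 p=1 v=0 r=1 u=1
t8.Δ1 x=0 q=1 clk=1 p=1 v=0 r=1 u=1
t8.Δ2 x=0 q=1 clk=1 p=1 v=1 r=1 u=1
t8.Δ3 x=0 q=0 clk=1 p=1 v=1 r=1 u=1
t8.Δ4 x=0 q=0 clk=1 p=0 v=1 r=1 u=1
t9.Δ0 x=0 q=0 clk=1 p=0 v=1 r=1 u=1
t9.Δ1 x=0 q=0 clk=0 p=0 v=1 r=1 u=1
t10.Δ0 x=0 q=0 clk=0 p=0 v=1 r=1 u=1
t10.Δ1 x=0 q=0 clk=1 p=0 v=1 r=1 u=1
t10.Δ2 x=0 q=0 clk=1 p=0 v=0 r=1 u=1
t10.Δ3 x=0 q=1 clk=1 p=0 v=0 r=1 u=1
t10.Δ4 x=0 q=1 clk=1 p=1 v=0 r=1 u=1
t11.Δ0 x=0 q=1 clk=1 p=1 v=0 r=1 u=1
t11.Δ1 x=0 q=1 clk=0 p=1 v=0 r=1 u=1
t12.Δ0 x=0 q=1 clk=0 p=1 v=0 r=1 u=1
t12.Δ1 x=0 q=1 clk=1 p=1 v=0 r=1 u=1
t12.Δ2 x=0 q=1 clk=1 p=1 v=1 r=1 u=1
t12.Δ3 x=0 q=0 clk=1 p=1 v=1 r=1 u=1
t12.Δ4 x=0 q=0 clk=1 p=0 v=1 r=1 u=1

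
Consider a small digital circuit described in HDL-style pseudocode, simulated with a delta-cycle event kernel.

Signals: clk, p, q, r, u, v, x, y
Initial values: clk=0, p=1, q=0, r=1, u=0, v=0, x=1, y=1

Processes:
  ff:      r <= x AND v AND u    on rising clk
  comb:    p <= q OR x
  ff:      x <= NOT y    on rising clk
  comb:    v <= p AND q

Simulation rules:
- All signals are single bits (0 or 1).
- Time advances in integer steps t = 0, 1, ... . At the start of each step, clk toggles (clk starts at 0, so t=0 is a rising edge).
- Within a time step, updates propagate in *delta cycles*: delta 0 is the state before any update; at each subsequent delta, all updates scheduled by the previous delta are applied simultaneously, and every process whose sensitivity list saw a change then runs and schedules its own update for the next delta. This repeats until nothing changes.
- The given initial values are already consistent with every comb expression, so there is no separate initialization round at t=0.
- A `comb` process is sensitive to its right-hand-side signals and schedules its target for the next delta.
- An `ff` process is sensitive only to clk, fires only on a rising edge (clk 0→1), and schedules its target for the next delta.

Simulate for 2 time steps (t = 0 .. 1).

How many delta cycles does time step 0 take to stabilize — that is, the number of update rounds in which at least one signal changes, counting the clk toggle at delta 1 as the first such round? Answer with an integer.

t0.Δ0 v=0 p=1 u=0 x=1 y=1 r=1 q=0 clk=0
t0.Δ1 v=0 p=1 u=0 x=1 y=1 r=1 q=0 clk=1
t0.Δ2 v=0 p=1 u=0 x=0 y=1 r=0 q=0 clk=1
t0.Δ3 v=0 p=0 u=0 x=0 y=1 r=0 q=0 clk=1
t1.Δ0 v=0 p=0 u=0 x=0 y=1 r=0 q=0 clk=1
t1.Δ1 v=0 p=0 u=0 x=0 y=1 r=0 q=0 clk=0

3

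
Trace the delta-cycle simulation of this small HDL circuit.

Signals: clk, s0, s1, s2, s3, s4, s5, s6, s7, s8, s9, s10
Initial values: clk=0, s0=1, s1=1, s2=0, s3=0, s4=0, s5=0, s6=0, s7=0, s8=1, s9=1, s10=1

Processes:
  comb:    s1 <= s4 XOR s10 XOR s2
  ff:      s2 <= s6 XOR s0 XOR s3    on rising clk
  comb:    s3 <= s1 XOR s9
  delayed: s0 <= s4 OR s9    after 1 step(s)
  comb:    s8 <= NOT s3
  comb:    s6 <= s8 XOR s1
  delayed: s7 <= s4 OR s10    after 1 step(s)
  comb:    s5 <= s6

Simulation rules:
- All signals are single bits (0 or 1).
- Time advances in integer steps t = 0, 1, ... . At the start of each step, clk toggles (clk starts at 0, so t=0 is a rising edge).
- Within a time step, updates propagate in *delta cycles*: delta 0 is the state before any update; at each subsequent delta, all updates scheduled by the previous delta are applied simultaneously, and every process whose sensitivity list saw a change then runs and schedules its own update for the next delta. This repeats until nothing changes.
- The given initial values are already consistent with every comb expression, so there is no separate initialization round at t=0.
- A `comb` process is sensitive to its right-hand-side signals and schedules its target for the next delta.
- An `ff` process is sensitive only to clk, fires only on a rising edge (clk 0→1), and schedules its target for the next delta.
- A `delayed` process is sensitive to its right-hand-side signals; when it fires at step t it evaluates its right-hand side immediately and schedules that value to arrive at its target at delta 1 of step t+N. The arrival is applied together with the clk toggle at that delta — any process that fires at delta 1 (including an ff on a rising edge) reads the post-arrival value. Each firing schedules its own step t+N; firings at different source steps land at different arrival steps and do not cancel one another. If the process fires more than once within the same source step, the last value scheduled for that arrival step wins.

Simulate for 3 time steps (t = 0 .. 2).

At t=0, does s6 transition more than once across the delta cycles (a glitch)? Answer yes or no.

t=0 Δ0: s10=1 s4=0 clk=0 s3=0 s5=0 s0=1 s6=0 s1=1 s9=1 s2=0 s7=0 s8=1
  Δ1: clk:0→1
  Δ2: s2:0→1
  Δ3: s1:1→0
  Δ4: s3:0→1, s6:0→1
  Δ5: s5:0→1, s8:1→0
  Δ6: s6:1→0
  Δ7: s5:1→0
  (7Δ to stable)
t=1 Δ0: s10=1 s4=0 clk=1 s3=1 s5=0 s0=1 s6=0 s1=0 s9=1 s2=1 s7=0 s8=0
  Δ1: clk:1→0
  (1Δ to stable)
t=2 Δ0: s10=1 s4=0 clk=0 s3=1 s5=0 s0=1 s6=0 s1=0 s9=1 s2=1 s7=0 s8=0
  Δ1: clk:0→1
  Δ2: s2:1→0
  Δ3: s1:0→1
  Δ4: s3:1→0, s6:0→1
  Δ5: s5:0→1, s8:0→1
  Δ6: s6:1→0
  Δ7: s5:1→0
  (7Δ to stable)

yes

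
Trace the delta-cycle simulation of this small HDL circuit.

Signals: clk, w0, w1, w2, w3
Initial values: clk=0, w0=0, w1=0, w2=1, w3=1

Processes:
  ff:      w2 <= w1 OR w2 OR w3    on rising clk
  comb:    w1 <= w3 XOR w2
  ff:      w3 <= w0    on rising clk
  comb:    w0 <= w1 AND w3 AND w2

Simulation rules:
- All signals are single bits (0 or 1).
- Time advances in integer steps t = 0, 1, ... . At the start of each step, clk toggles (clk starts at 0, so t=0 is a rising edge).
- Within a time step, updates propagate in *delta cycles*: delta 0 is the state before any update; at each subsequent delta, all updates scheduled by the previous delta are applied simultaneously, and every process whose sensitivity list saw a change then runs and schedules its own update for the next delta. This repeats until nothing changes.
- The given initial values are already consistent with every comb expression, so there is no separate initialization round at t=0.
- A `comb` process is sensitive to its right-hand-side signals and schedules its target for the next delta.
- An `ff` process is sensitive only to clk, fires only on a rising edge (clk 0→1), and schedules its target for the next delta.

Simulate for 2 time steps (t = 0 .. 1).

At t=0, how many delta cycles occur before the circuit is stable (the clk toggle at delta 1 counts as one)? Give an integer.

[bits: w0,w1,w3,clk,w2]
t=0: Δ0=00101 Δ1=00111 Δ2=00011 Δ3=01011 | 3Δ
t=1: Δ0=01011 Δ1=01001 | 1Δ

3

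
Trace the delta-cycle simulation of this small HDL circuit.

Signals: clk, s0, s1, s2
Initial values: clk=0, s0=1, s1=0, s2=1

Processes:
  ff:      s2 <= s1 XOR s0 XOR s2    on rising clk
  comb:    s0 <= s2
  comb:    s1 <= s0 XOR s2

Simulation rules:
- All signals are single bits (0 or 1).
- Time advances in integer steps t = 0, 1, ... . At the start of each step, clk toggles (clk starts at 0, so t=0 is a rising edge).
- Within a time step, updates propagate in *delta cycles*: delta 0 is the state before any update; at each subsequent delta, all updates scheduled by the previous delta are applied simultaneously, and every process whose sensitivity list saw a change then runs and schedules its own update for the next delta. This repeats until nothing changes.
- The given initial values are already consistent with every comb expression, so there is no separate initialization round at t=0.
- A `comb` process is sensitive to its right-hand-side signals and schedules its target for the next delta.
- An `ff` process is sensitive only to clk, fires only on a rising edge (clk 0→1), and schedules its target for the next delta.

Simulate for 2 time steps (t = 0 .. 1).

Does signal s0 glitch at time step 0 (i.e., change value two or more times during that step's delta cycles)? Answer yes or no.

no

[bits: s0,clk,s2,s1]
t=0: Δ0=1010 Δ1=1110 Δ2=1100 Δ3=0101 Δ4=0100 | 4Δ
t=1: Δ0=0100 Δ1=0000 | 1Δ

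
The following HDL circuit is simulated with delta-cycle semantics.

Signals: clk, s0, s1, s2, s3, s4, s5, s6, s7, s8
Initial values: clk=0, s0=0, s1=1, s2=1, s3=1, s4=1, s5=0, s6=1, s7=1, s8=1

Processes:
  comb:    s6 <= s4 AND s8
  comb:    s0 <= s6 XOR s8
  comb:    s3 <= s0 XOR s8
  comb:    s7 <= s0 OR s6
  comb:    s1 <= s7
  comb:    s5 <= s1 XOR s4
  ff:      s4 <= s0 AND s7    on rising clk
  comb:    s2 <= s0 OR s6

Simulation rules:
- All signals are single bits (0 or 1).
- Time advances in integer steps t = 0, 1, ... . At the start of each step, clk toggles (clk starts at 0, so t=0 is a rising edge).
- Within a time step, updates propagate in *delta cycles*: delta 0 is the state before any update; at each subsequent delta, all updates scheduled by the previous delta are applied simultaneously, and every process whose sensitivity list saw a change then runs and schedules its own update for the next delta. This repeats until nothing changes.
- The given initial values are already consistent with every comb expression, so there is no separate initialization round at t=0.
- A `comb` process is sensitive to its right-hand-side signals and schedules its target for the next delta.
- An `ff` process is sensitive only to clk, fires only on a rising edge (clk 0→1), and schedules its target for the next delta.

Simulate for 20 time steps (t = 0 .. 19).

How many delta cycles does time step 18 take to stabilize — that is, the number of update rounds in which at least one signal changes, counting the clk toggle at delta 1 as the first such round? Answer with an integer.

5

t0.Δ0 s0=0 s8=1 s3=1 s4=1 s7=1 s2=1 clk=0 s5=0 s1=1 s6=1
t0.Δ1 s0=0 s8=1 s3=1 s4=1 s7=1 s2=1 clk=1 s5=0 s1=1 s6=1
t0.Δ2 s0=0 s8=1 s3=1 s4=0 s7=1 s2=1 clk=1 s5=0 s1=1 s6=1
t0.Δ3 s0=0 s8=1 s3=1 s4=0 s7=1 s2=1 clk=1 s5=1 s1=1 s6=0
t0.Δ4 s0=1 s8=1 s3=1 s4=0 s7=0 s2=0 clk=1 s5=1 s1=1 s6=0
t0.Δ5 s0=1 s8=1 s3=0 s4=0 s7=1 s2=1 clk=1 s5=1 s1=0 s6=0
t0.Δ6 s0=1 s8=1 s3=0 s4=0 s7=1 s2=1 clk=1 s5=0 s1=1 s6=0
t0.Δ7 s0=1 s8=1 s3=0 s4=0 s7=1 s2=1 clk=1 s5=1 s1=1 s6=0
t1.Δ0 s0=1 s8=1 s3=0 s4=0 s7=1 s2=1 clk=1 s5=1 s1=1 s6=0
t1.Δ1 s0=1 s8=1 s3=0 s4=0 s7=1 s2=1 clk=0 s5=1 s1=1 s6=0
t2.Δ0 s0=1 s8=1 s3=0 s4=0 s7=1 s2=1 clk=0 s5=1 s1=1 s6=0
t2.Δ1 s0=1 s8=1 s3=0 s4=0 s7=1 s2=1 clk=1 s5=1 s1=1 s6=0
t2.Δ2 s0=1 s8=1 s3=0 s4=1 s7=1 s2=1 clk=1 s5=1 s1=1 s6=0
t2.Δ3 s0=1 s8=1 s3=0 s4=1 s7=1 s2=1 clk=1 s5=0 s1=1 s6=1
t2.Δ4 s0=0 s8=1 s3=0 s4=1 s7=1 s2=1 clk=1 s5=0 s1=1 s6=1
t2.Δ5 s0=0 s8=1 s3=1 s4=1 s7=1 s2=1 clk=1 s5=0 s1=1 s6=1
t3.Δ0 s0=0 s8=1 s3=1 s4=1 s7=1 s2=1 clk=1 s5=0 s1=1 s6=1
t3.Δ1 s0=0 s8=1 s3=1 s4=1 s7=1 s2=1 clk=0 s5=0 s1=1 s6=1
t4.Δ0 s0=0 s8=1 s3=1 s4=1 s7=1 s2=1 clk=0 s5=0 s1=1 s6=1
t4.Δ1 s0=0 s8=1 s3=1 s4=1 s7=1 s2=1 clk=1 s5=0 s1=1 s6=1
t4.Δ2 s0=0 s8=1 s3=1 s4=0 s7=1 s2=1 clk=1 s5=0 s1=1 s6=1
t4.Δ3 s0=0 s8=1 s3=1 s4=0 s7=1 s2=1 clk=1 s5=1 s1=1 s6=0
t4.Δ4 s0=1 s8=1 s3=1 s4=0 s7=0 s2=0 clk=1 s5=1 s1=1 s6=0
t4.Δ5 s0=1 s8=1 s3=0 s4=0 s7=1 s2=1 clk=1 s5=1 s1=0 s6=0
t4.Δ6 s0=1 s8=1 s3=0 s4=0 s7=1 s2=1 clk=1 s5=0 s1=1 s6=0
t4.Δ7 s0=1 s8=1 s3=0 s4=0 s7=1 s2=1 clk=1 s5=1 s1=1 s6=0
t5.Δ0 s0=1 s8=1 s3=0 s4=0 s7=1 s2=1 clk=1 s5=1 s1=1 s6=0
t5.Δ1 s0=1 s8=1 s3=0 s4=0 s7=1 s2=1 clk=0 s5=1 s1=1 s6=0
t6.Δ0 s0=1 s8=1 s3=0 s4=0 s7=1 s2=1 clk=0 s5=1 s1=1 s6=0
t6.Δ1 s0=1 s8=1 s3=0 s4=0 s7=1 s2=1 clk=1 s5=1 s1=1 s6=0
t6.Δ2 s0=1 s8=1 s3=0 s4=1 s7=1 s2=1 clk=1 s5=1 s1=1 s6=0
t6.Δ3 s0=1 s8=1 s3=0 s4=1 s7=1 s2=1 clk=1 s5=0 s1=1 s6=1
t6.Δ4 s0=0 s8=1 s3=0 s4=1 s7=1 s2=1 clk=1 s5=0 s1=1 s6=1
t6.Δ5 s0=0 s8=1 s3=1 s4=1 s7=1 s2=1 clk=1 s5=0 s1=1 s6=1
t7.Δ0 s0=0 s8=1 s3=1 s4=1 s7=1 s2=1 clk=1 s5=0 s1=1 s6=1
t7.Δ1 s0=0 s8=1 s3=1 s4=1 s7=1 s2=1 clk=0 s5=0 s1=1 s6=1
t8.Δ0 s0=0 s8=1 s3=1 s4=1 s7=1 s2=1 clk=0 s5=0 s1=1 s6=1
t8.Δ1 s0=0 s8=1 s3=1 s4=1 s7=1 s2=1 clk=1 s5=0 s1=1 s6=1
t8.Δ2 s0=0 s8=1 s3=1 s4=0 s7=1 s2=1 clk=1 s5=0 s1=1 s6=1
t8.Δ3 s0=0 s8=1 s3=1 s4=0 s7=1 s2=1 clk=1 s5=1 s1=1 s6=0
t8.Δ4 s0=1 s8=1 s3=1 s4=0 s7=0 s2=0 clk=1 s5=1 s1=1 s6=0
t8.Δ5 s0=1 s8=1 s3=0 s4=0 s7=1 s2=1 clk=1 s5=1 s1=0 s6=0
t8.Δ6 s0=1 s8=1 s3=0 s4=0 s7=1 s2=1 clk=1 s5=0 s1=1 s6=0
t8.Δ7 s0=1 s8=1 s3=0 s4=0 s7=1 s2=1 clk=1 s5=1 s1=1 s6=0
t9.Δ0 s0=1 s8=1 s3=0 s4=0 s7=1 s2=1 clk=1 s5=1 s1=1 s6=0
t9.Δ1 s0=1 s8=1 s3=0 s4=0 s7=1 s2=1 clk=0 s5=1 s1=1 s6=0
t10.Δ0 s0=1 s8=1 s3=0 s4=0 s7=1 s2=1 clk=0 s5=1 s1=1 s6=0
t10.Δ1 s0=1 s8=1 s3=0 s4=0 s7=1 s2=1 clk=1 s5=1 s1=1 s6=0
t10.Δ2 s0=1 s8=1 s3=0 s4=1 s7=1 s2=1 clk=1 s5=1 s1=1 s6=0
t10.Δ3 s0=1 s8=1 s3=0 s4=1 s7=1 s2=1 clk=1 s5=0 s1=1 s6=1
t10.Δ4 s0=0 s8=1 s3=0 s4=1 s7=1 s2=1 clk=1 s5=0 s1=1 s6=1
t10.Δ5 s0=0 s8=1 s3=1 s4=1 s7=1 s2=1 clk=1 s5=0 s1=1 s6=1
t11.Δ0 s0=0 s8=1 s3=1 s4=1 s7=1 s2=1 clk=1 s5=0 s1=1 s6=1
t11.Δ1 s0=0 s8=1 s3=1 s4=1 s7=1 s2=1 clk=0 s5=0 s1=1 s6=1
t12.Δ0 s0=0 s8=1 s3=1 s4=1 s7=1 s2=1 clk=0 s5=0 s1=1 s6=1
t12.Δ1 s0=0 s8=1 s3=1 s4=1 s7=1 s2=1 clk=1 s5=0 s1=1 s6=1
t12.Δ2 s0=0 s8=1 s3=1 s4=0 s7=1 s2=1 clk=1 s5=0 s1=1 s6=1
t12.Δ3 s0=0 s8=1 s3=1 s4=0 s7=1 s2=1 clk=1 s5=1 s1=1 s6=0
t12.Δ4 s0=1 s8=1 s3=1 s4=0 s7=0 s2=0 clk=1 s5=1 s1=1 s6=0
t12.Δ5 s0=1 s8=1 s3=0 s4=0 s7=1 s2=1 clk=1 s5=1 s1=0 s6=0
t12.Δ6 s0=1 s8=1 s3=0 s4=0 s7=1 s2=1 clk=1 s5=0 s1=1 s6=0
t12.Δ7 s0=1 s8=1 s3=0 s4=0 s7=1 s2=1 clk=1 s5=1 s1=1 s6=0
t13.Δ0 s0=1 s8=1 s3=0 s4=0 s7=1 s2=1 clk=1 s5=1 s1=1 s6=0
t13.Δ1 s0=1 s8=1 s3=0 s4=0 s7=1 s2=1 clk=0 s5=1 s1=1 s6=0
t14.Δ0 s0=1 s8=1 s3=0 s4=0 s7=1 s2=1 clk=0 s5=1 s1=1 s6=0
t14.Δ1 s0=1 s8=1 s3=0 s4=0 s7=1 s2=1 clk=1 s5=1 s1=1 s6=0
t14.Δ2 s0=1 s8=1 s3=0 s4=1 s7=1 s2=1 clk=1 s5=1 s1=1 s6=0
t14.Δ3 s0=1 s8=1 s3=0 s4=1 s7=1 s2=1 clk=1 s5=0 s1=1 s6=1
t14.Δ4 s0=0 s8=1 s3=0 s4=1 s7=1 s2=1 clk=1 s5=0 s1=1 s6=1
t14.Δ5 s0=0 s8=1 s3=1 s4=1 s7=1 s2=1 clk=1 s5=0 s1=1 s6=1
t15.Δ0 s0=0 s8=1 s3=1 s4=1 s7=1 s2=1 clk=1 s5=0 s1=1 s6=1
t15.Δ1 s0=0 s8=1 s3=1 s4=1 s7=1 s2=1 clk=0 s5=0 s1=1 s6=1
t16.Δ0 s0=0 s8=1 s3=1 s4=1 s7=1 s2=1 clk=0 s5=0 s1=1 s6=1
t16.Δ1 s0=0 s8=1 s3=1 s4=1 s7=1 s2=1 clk=1 s5=0 s1=1 s6=1
t16.Δ2 s0=0 s8=1 s3=1 s4=0 s7=1 s2=1 clk=1 s5=0 s1=1 s6=1
t16.Δ3 s0=0 s8=1 s3=1 s4=0 s7=1 s2=1 clk=1 s5=1 s1=1 s6=0
t16.Δ4 s0=1 s8=1 s3=1 s4=0 s7=0 s2=0 clk=1 s5=1 s1=1 s6=0
t16.Δ5 s0=1 s8=1 s3=0 s4=0 s7=1 s2=1 clk=1 s5=1 s1=0 s6=0
t16.Δ6 s0=1 s8=1 s3=0 s4=0 s7=1 s2=1 clk=1 s5=0 s1=1 s6=0
t16.Δ7 s0=1 s8=1 s3=0 s4=0 s7=1 s2=1 clk=1 s5=1 s1=1 s6=0
t17.Δ0 s0=1 s8=1 s3=0 s4=0 s7=1 s2=1 clk=1 s5=1 s1=1 s6=0
t17.Δ1 s0=1 s8=1 s3=0 s4=0 s7=1 s2=1 clk=0 s5=1 s1=1 s6=0
t18.Δ0 s0=1 s8=1 s3=0 s4=0 s7=1 s2=1 clk=0 s5=1 s1=1 s6=0
t18.Δ1 s0=1 s8=1 s3=0 s4=0 s7=1 s2=1 clk=1 s5=1 s1=1 s6=0
t18.Δ2 s0=1 s8=1 s3=0 s4=1 s7=1 s2=1 clk=1 s5=1 s1=1 s6=0
t18.Δ3 s0=1 s8=1 s3=0 s4=1 s7=1 s2=1 clk=1 s5=0 s1=1 s6=1
t18.Δ4 s0=0 s8=1 s3=0 s4=1 s7=1 s2=1 clk=1 s5=0 s1=1 s6=1
t18.Δ5 s0=0 s8=1 s3=1 s4=1 s7=1 s2=1 clk=1 s5=0 s1=1 s6=1
t19.Δ0 s0=0 s8=1 s3=1 s4=1 s7=1 s2=1 clk=1 s5=0 s1=1 s6=1
t19.Δ1 s0=0 s8=1 s3=1 s4=1 s7=1 s2=1 clk=0 s5=0 s1=1 s6=1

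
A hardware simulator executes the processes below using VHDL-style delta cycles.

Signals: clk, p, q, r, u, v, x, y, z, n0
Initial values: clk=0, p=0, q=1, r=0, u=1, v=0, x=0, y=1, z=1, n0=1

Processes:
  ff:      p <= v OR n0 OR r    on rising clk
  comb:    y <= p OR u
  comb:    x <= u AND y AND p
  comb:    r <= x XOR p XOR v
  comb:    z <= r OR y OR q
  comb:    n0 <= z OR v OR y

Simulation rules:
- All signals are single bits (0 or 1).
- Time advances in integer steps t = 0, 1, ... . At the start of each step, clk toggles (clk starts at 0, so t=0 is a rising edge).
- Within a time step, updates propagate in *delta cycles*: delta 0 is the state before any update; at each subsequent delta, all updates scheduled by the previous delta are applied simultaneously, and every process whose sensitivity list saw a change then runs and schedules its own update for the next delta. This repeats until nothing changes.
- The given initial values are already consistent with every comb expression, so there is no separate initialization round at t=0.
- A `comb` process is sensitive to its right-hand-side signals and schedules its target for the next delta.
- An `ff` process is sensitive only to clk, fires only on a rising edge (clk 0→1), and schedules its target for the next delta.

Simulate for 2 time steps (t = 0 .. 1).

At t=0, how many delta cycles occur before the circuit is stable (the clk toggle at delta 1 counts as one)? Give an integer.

[bits: n0,r,z,u,x,p,v,clk,q,y]
t=0: Δ0=1011000011 Δ1=1011000111 Δ2=1011010111 Δ3=1111110111 Δ4=1011110111 | 4Δ
t=1: Δ0=1011110111 Δ1=1011110011 | 1Δ

4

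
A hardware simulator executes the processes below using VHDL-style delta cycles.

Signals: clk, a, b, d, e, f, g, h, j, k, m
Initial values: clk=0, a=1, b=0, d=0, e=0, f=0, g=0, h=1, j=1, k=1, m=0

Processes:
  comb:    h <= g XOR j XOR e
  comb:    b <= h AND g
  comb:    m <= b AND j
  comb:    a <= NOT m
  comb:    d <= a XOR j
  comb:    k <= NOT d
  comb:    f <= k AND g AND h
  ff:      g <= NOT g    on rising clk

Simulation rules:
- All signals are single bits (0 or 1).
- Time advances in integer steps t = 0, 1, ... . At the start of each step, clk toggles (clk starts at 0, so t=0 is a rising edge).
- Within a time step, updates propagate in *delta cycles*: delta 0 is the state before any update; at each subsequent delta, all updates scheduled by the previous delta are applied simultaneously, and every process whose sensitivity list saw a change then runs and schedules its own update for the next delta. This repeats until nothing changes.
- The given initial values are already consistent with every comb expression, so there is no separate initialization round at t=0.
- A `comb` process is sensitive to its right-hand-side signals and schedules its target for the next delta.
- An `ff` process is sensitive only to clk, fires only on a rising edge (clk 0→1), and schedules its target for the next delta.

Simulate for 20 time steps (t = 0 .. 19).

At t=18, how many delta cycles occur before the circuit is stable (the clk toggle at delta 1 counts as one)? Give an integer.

t=0 Δ0: m=0 e=0 a=1 h=1 b=0 k=1 j=1 f=0 clk=0 d=0 g=0
  Δ1: clk:0→1
  Δ2: g:0→1
  Δ3: h:1→0, b:0→1, f:0→1
  Δ4: m:0→1, b:1→0, f:1→0
  Δ5: m:1→0, a:1→0
  Δ6: a:0→1, d:0→1
  Δ7: k:1→0, d:1→0
  Δ8: k:0→1
  (8Δ to stable)
t=1 Δ0: m=0 e=0 a=1 h=0 b=0 k=1 j=1 f=0 clk=1 d=0 g=1
  Δ1: clk:1→0
  (1Δ to stable)
t=2 Δ0: m=0 e=0 a=1 h=0 b=0 k=1 j=1 f=0 clk=0 d=0 g=1
  Δ1: clk:0→1
  Δ2: g:1→0
  Δ3: h:0→1
  (3Δ to stable)
t=3 Δ0: m=0 e=0 a=1 h=1 b=0 k=1 j=1 f=0 clk=1 d=0 g=0
  Δ1: clk:1→0
  (1Δ to stable)
t=4 Δ0: m=0 e=0 a=1 h=1 b=0 k=1 j=1 f=0 clk=0 d=0 g=0
  Δ1: clk:0→1
  Δ2: g:0→1
  Δ3: h:1→0, b:0→1, f:0→1
  Δ4: m:0→1, b:1→0, f:1→0
  Δ5: m:1→0, a:1→0
  Δ6: a:0→1, d:0→1
  Δ7: k:1→0, d:1→0
  Δ8: k:0→1
  (8Δ to stable)
t=5 Δ0: m=0 e=0 a=1 h=0 b=0 k=1 j=1 f=0 clk=1 d=0 g=1
  Δ1: clk:1→0
  (1Δ to stable)
t=6 Δ0: m=0 e=0 a=1 h=0 b=0 k=1 j=1 f=0 clk=0 d=0 g=1
  Δ1: clk:0→1
  Δ2: g:1→0
  Δ3: h:0→1
  (3Δ to stable)
t=7 Δ0: m=0 e=0 a=1 h=1 b=0 k=1 j=1 f=0 clk=1 d=0 g=0
  Δ1: clk:1→0
  (1Δ to stable)
t=8 Δ0: m=0 e=0 a=1 h=1 b=0 k=1 j=1 f=0 clk=0 d=0 g=0
  Δ1: clk:0→1
  Δ2: g:0→1
  Δ3: h:1→0, b:0→1, f:0→1
  Δ4: m:0→1, b:1→0, f:1→0
  Δ5: m:1→0, a:1→0
  Δ6: a:0→1, d:0→1
  Δ7: k:1→0, d:1→0
  Δ8: k:0→1
  (8Δ to stable)
t=9 Δ0: m=0 e=0 a=1 h=0 b=0 k=1 j=1 f=0 clk=1 d=0 g=1
  Δ1: clk:1→0
  (1Δ to stable)
t=10 Δ0: m=0 e=0 a=1 h=0 b=0 k=1 j=1 f=0 clk=0 d=0 g=1
  Δ1: clk:0→1
  Δ2: g:1→0
  Δ3: h:0→1
  (3Δ to stable)
t=11 Δ0: m=0 e=0 a=1 h=1 b=0 k=1 j=1 f=0 clk=1 d=0 g=0
  Δ1: clk:1→0
  (1Δ to stable)
t=12 Δ0: m=0 e=0 a=1 h=1 b=0 k=1 j=1 f=0 clk=0 d=0 g=0
  Δ1: clk:0→1
  Δ2: g:0→1
  Δ3: h:1→0, b:0→1, f:0→1
  Δ4: m:0→1, b:1→0, f:1→0
  Δ5: m:1→0, a:1→0
  Δ6: a:0→1, d:0→1
  Δ7: k:1→0, d:1→0
  Δ8: k:0→1
  (8Δ to stable)
t=13 Δ0: m=0 e=0 a=1 h=0 b=0 k=1 j=1 f=0 clk=1 d=0 g=1
  Δ1: clk:1→0
  (1Δ to stable)
t=14 Δ0: m=0 e=0 a=1 h=0 b=0 k=1 j=1 f=0 clk=0 d=0 g=1
  Δ1: clk:0→1
  Δ2: g:1→0
  Δ3: h:0→1
  (3Δ to stable)
t=15 Δ0: m=0 e=0 a=1 h=1 b=0 k=1 j=1 f=0 clk=1 d=0 g=0
  Δ1: clk:1→0
  (1Δ to stable)
t=16 Δ0: m=0 e=0 a=1 h=1 b=0 k=1 j=1 f=0 clk=0 d=0 g=0
  Δ1: clk:0→1
  Δ2: g:0→1
  Δ3: h:1→0, b:0→1, f:0→1
  Δ4: m:0→1, b:1→0, f:1→0
  Δ5: m:1→0, a:1→0
  Δ6: a:0→1, d:0→1
  Δ7: k:1→0, d:1→0
  Δ8: k:0→1
  (8Δ to stable)
t=17 Δ0: m=0 e=0 a=1 h=0 b=0 k=1 j=1 f=0 clk=1 d=0 g=1
  Δ1: clk:1→0
  (1Δ to stable)
t=18 Δ0: m=0 e=0 a=1 h=0 b=0 k=1 j=1 f=0 clk=0 d=0 g=1
  Δ1: clk:0→1
  Δ2: g:1→0
  Δ3: h:0→1
  (3Δ to stable)
t=19 Δ0: m=0 e=0 a=1 h=1 b=0 k=1 j=1 f=0 clk=1 d=0 g=0
  Δ1: clk:1→0
  (1Δ to stable)

3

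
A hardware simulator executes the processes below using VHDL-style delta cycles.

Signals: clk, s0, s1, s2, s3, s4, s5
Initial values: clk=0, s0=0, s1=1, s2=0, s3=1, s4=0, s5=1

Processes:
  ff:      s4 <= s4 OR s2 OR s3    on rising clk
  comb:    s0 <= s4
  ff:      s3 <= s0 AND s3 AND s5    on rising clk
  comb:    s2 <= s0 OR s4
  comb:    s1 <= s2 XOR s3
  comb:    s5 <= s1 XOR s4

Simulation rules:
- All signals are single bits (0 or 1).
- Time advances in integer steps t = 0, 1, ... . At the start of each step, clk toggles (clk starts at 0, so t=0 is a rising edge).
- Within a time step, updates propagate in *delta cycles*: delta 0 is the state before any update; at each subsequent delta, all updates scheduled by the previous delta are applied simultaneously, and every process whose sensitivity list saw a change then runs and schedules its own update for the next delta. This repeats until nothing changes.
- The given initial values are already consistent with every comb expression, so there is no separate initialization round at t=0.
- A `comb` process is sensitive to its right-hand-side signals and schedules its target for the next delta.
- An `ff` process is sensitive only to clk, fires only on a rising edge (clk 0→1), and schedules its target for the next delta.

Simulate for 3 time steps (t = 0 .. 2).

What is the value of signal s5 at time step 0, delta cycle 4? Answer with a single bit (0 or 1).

1

[bits: s4,clk,s0,s1,s5,s2,s3]
t=0: Δ0=0001101 Δ1=0101101 Δ2=1101100 Δ3=1110010 Δ4=1111110 Δ5=1111010 | 5Δ
t=1: Δ0=1111010 Δ1=1011010 | 1Δ
t=2: Δ0=1011010 Δ1=1111010 | 1Δ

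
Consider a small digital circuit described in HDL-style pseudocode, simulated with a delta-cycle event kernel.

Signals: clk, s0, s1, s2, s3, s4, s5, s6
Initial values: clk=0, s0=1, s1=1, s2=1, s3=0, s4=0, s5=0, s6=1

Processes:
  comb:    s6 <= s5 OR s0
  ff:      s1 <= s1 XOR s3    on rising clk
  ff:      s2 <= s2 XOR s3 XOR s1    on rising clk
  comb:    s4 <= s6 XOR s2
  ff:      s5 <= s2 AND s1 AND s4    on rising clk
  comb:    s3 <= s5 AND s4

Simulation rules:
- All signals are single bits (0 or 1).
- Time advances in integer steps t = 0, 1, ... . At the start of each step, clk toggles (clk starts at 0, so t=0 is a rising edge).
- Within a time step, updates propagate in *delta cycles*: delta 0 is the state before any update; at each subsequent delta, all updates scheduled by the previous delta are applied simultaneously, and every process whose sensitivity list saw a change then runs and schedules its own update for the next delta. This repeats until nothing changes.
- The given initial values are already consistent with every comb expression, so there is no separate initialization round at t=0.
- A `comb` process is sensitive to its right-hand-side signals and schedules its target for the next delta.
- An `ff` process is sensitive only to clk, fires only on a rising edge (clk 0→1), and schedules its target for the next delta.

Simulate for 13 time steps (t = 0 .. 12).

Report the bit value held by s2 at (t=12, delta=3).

[bits: s1,s3,s0,s5,s2,s4,s6,clk]
t=0: Δ0=10101010 Δ1=10101011 Δ2=10100011 Δ3=10100111 | 3Δ
t=1: Δ0=10100111 Δ1=10100110 | 1Δ
t=2: Δ0=10100110 Δ1=10100111 Δ2=10101111 Δ3=10101011 | 3Δ
t=3: Δ0=10101011 Δ1=10101010 | 1Δ
t=4: Δ0=10101010 Δ1=10101011 Δ2=10100011 Δ3=10100111 | 3Δ
t=5: Δ0=10100111 Δ1=10100110 | 1Δ
t=6: Δ0=10100110 Δ1=10100111 Δ2=10101111 Δ3=10101011 | 3Δ
t=7: Δ0=10101011 Δ1=10101010 | 1Δ
t=8: Δ0=10101010 Δ1=10101011 Δ2=10100011 Δ3=10100111 | 3Δ
t=9: Δ0=10100111 Δ1=10100110 | 1Δ
t=10: Δ0=10100110 Δ1=10100111 Δ2=10101111 Δ3=10101011 | 3Δ
t=11: Δ0=10101011 Δ1=10101010 | 1Δ
t=12: Δ0=10101010 Δ1=10101011 Δ2=10100011 Δ3=10100111 | 3Δ

0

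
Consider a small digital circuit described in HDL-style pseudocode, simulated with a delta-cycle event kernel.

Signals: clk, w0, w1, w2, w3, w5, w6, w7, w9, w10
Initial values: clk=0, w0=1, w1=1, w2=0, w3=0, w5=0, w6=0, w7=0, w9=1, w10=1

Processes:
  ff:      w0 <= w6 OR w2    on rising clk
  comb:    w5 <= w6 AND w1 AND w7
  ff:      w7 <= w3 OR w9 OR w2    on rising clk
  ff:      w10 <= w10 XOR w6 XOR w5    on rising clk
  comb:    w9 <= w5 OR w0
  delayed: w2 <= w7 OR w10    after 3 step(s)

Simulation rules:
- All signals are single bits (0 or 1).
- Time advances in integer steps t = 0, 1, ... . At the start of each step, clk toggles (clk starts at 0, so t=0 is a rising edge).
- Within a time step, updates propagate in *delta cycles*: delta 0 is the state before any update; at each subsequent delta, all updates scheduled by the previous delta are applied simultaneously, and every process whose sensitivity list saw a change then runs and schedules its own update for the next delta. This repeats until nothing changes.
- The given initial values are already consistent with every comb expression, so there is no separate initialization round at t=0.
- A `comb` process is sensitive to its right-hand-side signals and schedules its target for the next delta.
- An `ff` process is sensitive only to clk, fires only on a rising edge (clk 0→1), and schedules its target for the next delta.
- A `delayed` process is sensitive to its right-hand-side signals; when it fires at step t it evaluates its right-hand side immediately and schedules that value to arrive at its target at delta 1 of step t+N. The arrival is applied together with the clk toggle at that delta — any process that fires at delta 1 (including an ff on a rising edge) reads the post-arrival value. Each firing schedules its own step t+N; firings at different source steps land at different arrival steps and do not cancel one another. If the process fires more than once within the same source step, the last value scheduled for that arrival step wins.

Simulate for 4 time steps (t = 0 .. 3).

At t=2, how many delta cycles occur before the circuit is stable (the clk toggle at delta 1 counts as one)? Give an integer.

2

t=0 Δ0: clk=0 w2=0 w5=0 w1=1 w7=0 w6=0 w9=1 w3=0 w0=1 w10=1
  Δ1: clk:0→1
  Δ2: w7:0→1, w0:1→0
  Δ3: w9:1→0
  (3Δ to stable)
t=1 Δ0: clk=1 w2=0 w5=0 w1=1 w7=1 w6=0 w9=0 w3=0 w0=0 w10=1
  Δ1: clk:1→0
  (1Δ to stable)
t=2 Δ0: clk=0 w2=0 w5=0 w1=1 w7=1 w6=0 w9=0 w3=0 w0=0 w10=1
  Δ1: clk:0→1
  Δ2: w7:1→0
  (2Δ to stable)
t=3 Δ0: clk=1 w2=0 w5=0 w1=1 w7=0 w6=0 w9=0 w3=0 w0=0 w10=1
  Δ1: clk:1→0, w2:0→1
  (1Δ to stable)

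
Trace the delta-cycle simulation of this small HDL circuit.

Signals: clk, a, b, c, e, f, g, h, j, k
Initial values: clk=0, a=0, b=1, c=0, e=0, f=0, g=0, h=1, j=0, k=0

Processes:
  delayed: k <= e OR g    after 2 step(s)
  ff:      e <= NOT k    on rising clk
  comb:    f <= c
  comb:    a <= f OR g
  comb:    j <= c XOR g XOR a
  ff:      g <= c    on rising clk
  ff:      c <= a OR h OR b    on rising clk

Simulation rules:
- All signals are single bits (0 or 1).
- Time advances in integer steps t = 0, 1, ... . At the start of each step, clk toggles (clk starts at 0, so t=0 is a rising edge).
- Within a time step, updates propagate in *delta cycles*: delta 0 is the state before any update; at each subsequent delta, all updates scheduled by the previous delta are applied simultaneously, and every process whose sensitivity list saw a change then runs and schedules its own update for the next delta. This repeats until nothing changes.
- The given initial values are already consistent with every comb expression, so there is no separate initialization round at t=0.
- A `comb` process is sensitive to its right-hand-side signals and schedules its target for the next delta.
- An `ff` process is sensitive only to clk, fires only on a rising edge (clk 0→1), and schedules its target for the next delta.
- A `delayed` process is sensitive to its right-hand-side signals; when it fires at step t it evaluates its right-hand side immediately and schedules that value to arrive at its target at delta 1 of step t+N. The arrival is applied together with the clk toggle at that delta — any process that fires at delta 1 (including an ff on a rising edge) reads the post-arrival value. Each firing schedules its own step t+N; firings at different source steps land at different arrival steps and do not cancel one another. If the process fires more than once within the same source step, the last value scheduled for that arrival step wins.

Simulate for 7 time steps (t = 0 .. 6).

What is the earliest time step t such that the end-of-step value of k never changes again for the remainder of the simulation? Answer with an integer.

[bits: e,k,a,j,c,clk,f,g,b,h]
t=0: Δ0=0000000011 Δ1=0000010011 Δ2=1000110011 Δ3=1001111011 Δ4=1011111011 Δ5=1010111011 | 5Δ
t=1: Δ0=1010111011 Δ1=1010101011 | 1Δ
t=2: Δ0=1010101011 Δ1=1110111011 Δ2=0110111111 Δ3=0111111111 | 3Δ
t=3: Δ0=0111111111 Δ1=0111101111 | 1Δ
t=4: Δ0=0111101111 Δ1=0111111111 | 1Δ
t=5: Δ0=0111111111 Δ1=0111101111 | 1Δ
t=6: Δ0=0111101111 Δ1=0111111111 | 1Δ

2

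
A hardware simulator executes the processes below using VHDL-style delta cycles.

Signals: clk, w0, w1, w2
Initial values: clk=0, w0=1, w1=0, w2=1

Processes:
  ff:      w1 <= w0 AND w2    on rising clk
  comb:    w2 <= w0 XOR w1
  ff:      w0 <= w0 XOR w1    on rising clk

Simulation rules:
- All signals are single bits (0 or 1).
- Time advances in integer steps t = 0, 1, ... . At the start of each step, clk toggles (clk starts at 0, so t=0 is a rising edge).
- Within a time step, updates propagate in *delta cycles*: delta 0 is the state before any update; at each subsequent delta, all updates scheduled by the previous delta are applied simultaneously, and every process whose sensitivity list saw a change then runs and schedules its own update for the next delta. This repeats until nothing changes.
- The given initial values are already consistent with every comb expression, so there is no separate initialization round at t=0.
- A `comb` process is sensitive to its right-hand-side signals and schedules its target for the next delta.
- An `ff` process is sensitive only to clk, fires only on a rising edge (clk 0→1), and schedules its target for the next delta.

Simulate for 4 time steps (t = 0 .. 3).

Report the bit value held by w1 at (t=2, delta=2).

0

t0.Δ0 clk=0 w1=0 w2=1 w0=1
t0.Δ1 clk=1 w1=0 w2=1 w0=1
t0.Δ2 clk=1 w1=1 w2=1 w0=1
t0.Δ3 clk=1 w1=1 w2=0 w0=1
t1.Δ0 clk=1 w1=1 w2=0 w0=1
t1.Δ1 clk=0 w1=1 w2=0 w0=1
t2.Δ0 clk=0 w1=1 w2=0 w0=1
t2.Δ1 clk=1 w1=1 w2=0 w0=1
t2.Δ2 clk=1 w1=0 w2=0 w0=0
t3.Δ0 clk=1 w1=0 w2=0 w0=0
t3.Δ1 clk=0 w1=0 w2=0 w0=0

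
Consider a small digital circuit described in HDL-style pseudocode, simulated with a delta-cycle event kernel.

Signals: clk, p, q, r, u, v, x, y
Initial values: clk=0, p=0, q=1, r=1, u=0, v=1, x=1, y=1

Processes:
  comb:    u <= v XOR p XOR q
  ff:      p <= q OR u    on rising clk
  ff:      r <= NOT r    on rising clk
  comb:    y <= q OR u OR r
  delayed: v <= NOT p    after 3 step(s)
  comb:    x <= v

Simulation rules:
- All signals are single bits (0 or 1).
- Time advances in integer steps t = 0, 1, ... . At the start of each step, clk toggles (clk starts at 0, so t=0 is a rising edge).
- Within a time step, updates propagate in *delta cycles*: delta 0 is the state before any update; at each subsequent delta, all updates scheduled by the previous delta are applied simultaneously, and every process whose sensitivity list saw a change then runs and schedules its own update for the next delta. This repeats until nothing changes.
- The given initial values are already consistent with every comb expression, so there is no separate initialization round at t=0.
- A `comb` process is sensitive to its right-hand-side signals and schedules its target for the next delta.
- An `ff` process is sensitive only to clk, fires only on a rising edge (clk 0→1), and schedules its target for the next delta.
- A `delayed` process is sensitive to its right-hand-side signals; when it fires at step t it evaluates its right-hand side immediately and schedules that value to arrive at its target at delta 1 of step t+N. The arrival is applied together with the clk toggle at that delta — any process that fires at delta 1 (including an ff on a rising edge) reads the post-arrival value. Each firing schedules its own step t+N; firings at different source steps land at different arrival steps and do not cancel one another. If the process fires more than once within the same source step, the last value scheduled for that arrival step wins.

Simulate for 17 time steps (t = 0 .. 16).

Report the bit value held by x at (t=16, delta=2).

[bits: r,y,u,clk,q,v,p,x]
t=0: Δ0=11001101 Δ1=11011101 Δ2=01011111 Δ3=01111111 | 3Δ
t=1: Δ0=01111111 Δ1=01101111 | 1Δ
t=2: Δ0=01101111 Δ1=01111111 Δ2=11111111 | 2Δ
t=3: Δ0=11111111 Δ1=11101011 Δ2=11001010 | 2Δ
t=4: Δ0=11001010 Δ1=11011010 Δ2=01011010 | 2Δ
t=5: Δ0=01011010 Δ1=01001010 | 1Δ
t=6: Δ0=01001010 Δ1=01011010 Δ2=11011010 | 2Δ
t=7: Δ0=11011010 Δ1=11001010 | 1Δ
t=8: Δ0=11001010 Δ1=11011010 Δ2=01011010 | 2Δ
t=9: Δ0=01011010 Δ1=01001010 | 1Δ
t=10: Δ0=01001010 Δ1=01011010 Δ2=11011010 | 2Δ
t=11: Δ0=11011010 Δ1=11001010 | 1Δ
t=12: Δ0=11001010 Δ1=11011010 Δ2=01011010 | 2Δ
t=13: Δ0=01011010 Δ1=01001010 | 1Δ
t=14: Δ0=01001010 Δ1=01011010 Δ2=11011010 | 2Δ
t=15: Δ0=11011010 Δ1=11001010 | 1Δ
t=16: Δ0=11001010 Δ1=11011010 Δ2=01011010 | 2Δ

0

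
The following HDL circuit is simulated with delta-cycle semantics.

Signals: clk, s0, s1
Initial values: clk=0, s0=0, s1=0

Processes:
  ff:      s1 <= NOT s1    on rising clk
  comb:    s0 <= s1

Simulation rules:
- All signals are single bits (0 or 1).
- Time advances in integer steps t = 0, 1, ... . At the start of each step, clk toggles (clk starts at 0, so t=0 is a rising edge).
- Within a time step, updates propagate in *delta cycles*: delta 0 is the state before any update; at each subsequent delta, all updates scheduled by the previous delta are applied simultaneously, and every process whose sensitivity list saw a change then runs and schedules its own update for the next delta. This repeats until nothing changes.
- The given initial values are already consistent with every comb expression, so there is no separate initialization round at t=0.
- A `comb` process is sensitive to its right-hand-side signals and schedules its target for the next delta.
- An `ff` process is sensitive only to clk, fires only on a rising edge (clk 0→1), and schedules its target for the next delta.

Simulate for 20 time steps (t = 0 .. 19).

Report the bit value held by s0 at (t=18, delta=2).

[bits: clk,s0,s1]
t=0: Δ0=000 Δ1=100 Δ2=101 Δ3=111 | 3Δ
t=1: Δ0=111 Δ1=011 | 1Δ
t=2: Δ0=011 Δ1=111 Δ2=110 Δ3=100 | 3Δ
t=3: Δ0=100 Δ1=000 | 1Δ
t=4: Δ0=000 Δ1=100 Δ2=101 Δ3=111 | 3Δ
t=5: Δ0=111 Δ1=011 | 1Δ
t=6: Δ0=011 Δ1=111 Δ2=110 Δ3=100 | 3Δ
t=7: Δ0=100 Δ1=000 | 1Δ
t=8: Δ0=000 Δ1=100 Δ2=101 Δ3=111 | 3Δ
t=9: Δ0=111 Δ1=011 | 1Δ
t=10: Δ0=011 Δ1=111 Δ2=110 Δ3=100 | 3Δ
t=11: Δ0=100 Δ1=000 | 1Δ
t=12: Δ0=000 Δ1=100 Δ2=101 Δ3=111 | 3Δ
t=13: Δ0=111 Δ1=011 | 1Δ
t=14: Δ0=011 Δ1=111 Δ2=110 Δ3=100 | 3Δ
t=15: Δ0=100 Δ1=000 | 1Δ
t=16: Δ0=000 Δ1=100 Δ2=101 Δ3=111 | 3Δ
t=17: Δ0=111 Δ1=011 | 1Δ
t=18: Δ0=011 Δ1=111 Δ2=110 Δ3=100 | 3Δ
t=19: Δ0=100 Δ1=000 | 1Δ

1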